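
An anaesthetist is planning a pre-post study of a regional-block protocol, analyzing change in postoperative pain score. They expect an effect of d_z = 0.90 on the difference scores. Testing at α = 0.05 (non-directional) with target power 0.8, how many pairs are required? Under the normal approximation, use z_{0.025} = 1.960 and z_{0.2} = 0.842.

n = 10 pairs

For a paired (one-sample on differences) test: n = ((z_{α/2} + z_β) / d)².
z_{α/2} + z_β = 1.960 + 0.842 = 2.802.
n = (2.802 / 0.90)² = 3.113² = 9.69.
Round up.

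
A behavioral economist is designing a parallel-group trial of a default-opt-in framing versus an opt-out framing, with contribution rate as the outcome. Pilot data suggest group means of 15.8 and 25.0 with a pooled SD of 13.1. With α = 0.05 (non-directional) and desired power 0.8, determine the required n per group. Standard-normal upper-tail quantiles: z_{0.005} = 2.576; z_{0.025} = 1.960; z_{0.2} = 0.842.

Cohen's d = |M₁ − M₂| / SD_pooled = |15.8 − 25.0| / 13.1 = 9.2 / 13.1 = 0.702.
For two independent groups with equal n: n = 2·((z_{α/2} + z_β) / d)².
z_{α/2} + z_β = 1.960 + 0.842 = 2.802.
n = 2 × (2.802 / 0.702)² = 2 × 3.991² = 2 × 15.93 = 31.9.
Round up to the next whole participant.

n = 32 per group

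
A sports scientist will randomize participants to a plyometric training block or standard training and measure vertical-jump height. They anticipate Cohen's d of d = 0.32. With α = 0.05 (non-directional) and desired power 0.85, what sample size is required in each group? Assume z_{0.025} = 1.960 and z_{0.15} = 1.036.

n = 176 per group

For two independent groups with equal n: n = 2·((z_{α/2} + z_β) / d)².
z_{α/2} + z_β = 1.960 + 1.036 = 2.996.
n = 2 × (2.996 / 0.32)² = 2 × 9.362² = 2 × 87.66 = 175.3.
Round up to the next whole participant.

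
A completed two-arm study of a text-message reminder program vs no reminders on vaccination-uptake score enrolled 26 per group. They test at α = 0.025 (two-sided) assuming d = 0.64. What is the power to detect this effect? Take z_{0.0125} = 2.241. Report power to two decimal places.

For two equal groups, power = Φ(d·√(n/2) − z_{α/2}).
d·√(n/2) = 0.64 × √(26/2) = 0.64 × 3.606 = 2.308.
z_β = 2.308 − 2.241 = 0.067.
Power = Φ(0.067) = 0.527.

power ≈ 0.53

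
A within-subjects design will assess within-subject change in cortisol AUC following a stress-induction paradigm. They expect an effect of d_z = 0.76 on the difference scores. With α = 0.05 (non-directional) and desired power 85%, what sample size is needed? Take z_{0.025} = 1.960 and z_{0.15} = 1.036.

n = 16 pairs

For a paired (one-sample on differences) test: n = ((z_{α/2} + z_β) / d)².
z_{α/2} + z_β = 1.960 + 1.036 = 2.996.
n = (2.996 / 0.76)² = 3.942² = 15.54.
Round up.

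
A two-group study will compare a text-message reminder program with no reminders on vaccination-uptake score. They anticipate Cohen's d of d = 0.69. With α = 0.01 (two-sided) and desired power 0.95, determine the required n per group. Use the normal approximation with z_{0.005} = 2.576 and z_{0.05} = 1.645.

n = 75 per group

For two independent groups with equal n: n = 2·((z_{α/2} + z_β) / d)².
z_{α/2} + z_β = 2.576 + 1.645 = 4.221.
n = 2 × (4.221 / 0.69)² = 2 × 6.117² = 2 × 37.42 = 74.8.
Round up to the next whole participant.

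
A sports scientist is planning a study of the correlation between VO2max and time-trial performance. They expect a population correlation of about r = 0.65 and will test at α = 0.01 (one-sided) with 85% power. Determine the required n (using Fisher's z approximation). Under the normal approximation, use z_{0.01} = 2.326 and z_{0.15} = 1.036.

n = 22

Fisher's z: C = ½·ln((1+r)/(1−r)) = ½·ln(4.7143) = 0.7753.
n = ((z_{α} + z_β)/C)² + 3.
(2.326 + 1.036) / 0.7753 = 3.362 / 0.7753 = 4.336.
n = 4.336² + 3 = 18.80 + 3 = 21.8.
Round up.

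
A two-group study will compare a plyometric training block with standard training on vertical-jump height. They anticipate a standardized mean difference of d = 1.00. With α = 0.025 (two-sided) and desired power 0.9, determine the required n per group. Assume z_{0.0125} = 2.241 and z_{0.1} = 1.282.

For two independent groups with equal n: n = 2·((z_{α/2} + z_β) / d)².
z_{α/2} + z_β = 2.241 + 1.282 = 3.523.
n = 2 × (3.523 / 1.00)² = 2 × 3.523² = 2 × 12.41 = 24.8.
Round up to the next whole participant.

n = 25 per group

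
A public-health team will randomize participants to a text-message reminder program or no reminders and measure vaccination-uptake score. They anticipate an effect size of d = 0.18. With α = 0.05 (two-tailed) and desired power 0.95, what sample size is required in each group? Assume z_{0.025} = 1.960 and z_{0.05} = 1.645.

For two independent groups with equal n: n = 2·((z_{α/2} + z_β) / d)².
z_{α/2} + z_β = 1.960 + 1.645 = 3.605.
n = 2 × (3.605 / 0.18)² = 2 × 20.028² = 2 × 401.11 = 802.2.
Round up to the next whole participant.

n = 803 per group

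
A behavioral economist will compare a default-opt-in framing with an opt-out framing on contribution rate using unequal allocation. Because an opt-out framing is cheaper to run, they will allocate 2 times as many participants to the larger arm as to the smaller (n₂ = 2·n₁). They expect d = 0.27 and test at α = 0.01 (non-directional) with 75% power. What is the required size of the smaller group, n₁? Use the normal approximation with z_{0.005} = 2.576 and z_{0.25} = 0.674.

With allocation ratio k = n₂/n₁ = 2, Var(x̄₁−x̄₂) = σ²(1/n₁ + 1/(k·n₁)) = σ²·(k+1)/(k·n₁).
So n₁ = (1 + 1/k)·((z_{α/2} + z_β)/d)² = 1.500 × (3.250/0.27)².
n₁ = 1.500 × 144.89 = 217.3.
Round up: n₁ = 218, giving n₂ = 2 × 218 = 436.

n₁ = 218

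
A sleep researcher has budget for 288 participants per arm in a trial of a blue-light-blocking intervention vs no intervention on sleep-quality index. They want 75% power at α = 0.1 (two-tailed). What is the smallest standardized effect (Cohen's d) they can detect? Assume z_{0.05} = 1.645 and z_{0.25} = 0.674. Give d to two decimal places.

d_min ≈ 0.19

For two independent groups of n = 288 each: d_min = (z_{α/2} + z_β)·√(2/n).
z-sum = 1.645 + 0.674 = 2.319.
d_min = 2.319 × √(2/288) = 2.319 × 0.0833 = 0.193.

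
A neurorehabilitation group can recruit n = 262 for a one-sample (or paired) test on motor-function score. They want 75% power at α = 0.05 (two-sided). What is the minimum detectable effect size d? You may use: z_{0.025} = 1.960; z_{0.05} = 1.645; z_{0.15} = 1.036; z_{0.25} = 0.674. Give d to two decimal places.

For a single sample (or paired design) of n = 262: d_min = (z_{α/2} + z_β)/√n.
z-sum = 1.960 + 0.674 = 2.634.
d_min = 2.634 / √262 = 2.634 / 16.186 = 0.163.

d_min ≈ 0.16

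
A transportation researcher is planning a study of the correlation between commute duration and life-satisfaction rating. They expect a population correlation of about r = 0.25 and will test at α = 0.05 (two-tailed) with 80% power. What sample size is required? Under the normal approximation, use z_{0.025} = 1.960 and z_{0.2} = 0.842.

Fisher's z: C = ½·ln((1+r)/(1−r)) = ½·ln(1.6667) = 0.2554.
n = ((z_{α/2} + z_β)/C)² + 3.
(1.960 + 0.842) / 0.2554 = 2.802 / 0.2554 = 10.971.
n = 10.971² + 3 = 120.36 + 3 = 123.4.
Round up.

n = 124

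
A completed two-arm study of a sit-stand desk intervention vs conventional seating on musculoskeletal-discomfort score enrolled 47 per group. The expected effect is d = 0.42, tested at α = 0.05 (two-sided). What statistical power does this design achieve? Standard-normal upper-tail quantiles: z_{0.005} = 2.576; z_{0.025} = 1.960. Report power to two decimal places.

power ≈ 0.53

For two equal groups, power = Φ(d·√(n/2) − z_{α/2}).
d·√(n/2) = 0.42 × √(47/2) = 0.42 × 4.848 = 2.036.
z_β = 2.036 − 1.960 = 0.076.
Power = Φ(0.076) = 0.530.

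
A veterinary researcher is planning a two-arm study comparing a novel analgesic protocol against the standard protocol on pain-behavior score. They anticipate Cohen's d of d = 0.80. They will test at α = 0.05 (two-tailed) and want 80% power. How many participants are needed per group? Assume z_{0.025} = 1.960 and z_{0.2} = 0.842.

For two independent groups with equal n: n = 2·((z_{α/2} + z_β) / d)².
z_{α/2} + z_β = 1.960 + 0.842 = 2.802.
n = 2 × (2.802 / 0.80)² = 2 × 3.502² = 2 × 12.27 = 24.5.
Round up to the next whole participant.

n = 25 per group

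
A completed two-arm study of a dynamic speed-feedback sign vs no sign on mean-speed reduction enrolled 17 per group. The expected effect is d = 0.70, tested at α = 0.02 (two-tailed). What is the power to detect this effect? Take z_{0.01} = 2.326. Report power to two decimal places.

power ≈ 0.39

For two equal groups, power = Φ(d·√(n/2) − z_{α/2}).
d·√(n/2) = 0.70 × √(17/2) = 0.70 × 2.915 = 2.041.
z_β = 2.041 − 2.326 = -0.285.
Power = Φ(-0.285) = 0.388.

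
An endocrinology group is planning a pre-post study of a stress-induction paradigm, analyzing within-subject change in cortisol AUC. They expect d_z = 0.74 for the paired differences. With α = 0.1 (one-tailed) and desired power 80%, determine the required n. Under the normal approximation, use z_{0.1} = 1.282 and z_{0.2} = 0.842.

For a paired (one-sample on differences) test: n = ((z_{α} + z_β) / d)².
z_{α} + z_β = 1.282 + 0.842 = 2.124.
n = (2.124 / 0.74)² = 2.870² = 8.24.
Round up.

n = 9 pairs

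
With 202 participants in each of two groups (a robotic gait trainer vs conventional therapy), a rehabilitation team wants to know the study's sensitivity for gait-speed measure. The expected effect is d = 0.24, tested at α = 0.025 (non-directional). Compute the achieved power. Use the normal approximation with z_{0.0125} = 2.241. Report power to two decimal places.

power ≈ 0.57

For two equal groups, power = Φ(d·√(n/2) − z_{α/2}).
d·√(n/2) = 0.24 × √(202/2) = 0.24 × 10.050 = 2.412.
z_β = 2.412 − 2.241 = 0.171.
Power = Φ(0.171) = 0.568.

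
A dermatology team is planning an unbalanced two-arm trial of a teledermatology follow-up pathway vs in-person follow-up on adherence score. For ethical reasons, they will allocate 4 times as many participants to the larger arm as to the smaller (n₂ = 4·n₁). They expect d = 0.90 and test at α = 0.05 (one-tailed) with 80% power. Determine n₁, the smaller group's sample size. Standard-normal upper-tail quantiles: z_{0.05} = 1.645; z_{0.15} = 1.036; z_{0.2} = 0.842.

With allocation ratio k = n₂/n₁ = 4, Var(x̄₁−x̄₂) = σ²(1/n₁ + 1/(k·n₁)) = σ²·(k+1)/(k·n₁).
So n₁ = (1 + 1/k)·((z_{α} + z_β)/d)² = 1.250 × (2.487/0.90)².
n₁ = 1.250 × 7.64 = 9.5.
Round up: n₁ = 10, giving n₂ = 4 × 10 = 40.

n₁ = 10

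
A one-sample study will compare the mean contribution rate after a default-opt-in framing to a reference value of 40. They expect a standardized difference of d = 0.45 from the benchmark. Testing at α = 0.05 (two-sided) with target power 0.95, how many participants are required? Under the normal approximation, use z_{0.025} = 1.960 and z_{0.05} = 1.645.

n = 65

For a one-sample test: n = ((z_{α/2} + z_β) / d)².
z_{α/2} + z_β = 1.960 + 1.645 = 3.605.
n = (3.605 / 0.45)² = 8.011² = 64.18.
Round up.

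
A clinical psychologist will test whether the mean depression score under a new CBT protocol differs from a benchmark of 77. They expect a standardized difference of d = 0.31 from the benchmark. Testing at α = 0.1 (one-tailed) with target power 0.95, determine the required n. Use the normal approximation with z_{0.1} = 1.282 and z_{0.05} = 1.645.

For a one-sample test: n = ((z_{α} + z_β) / d)².
z_{α} + z_β = 1.282 + 1.645 = 2.927.
n = (2.927 / 0.31)² = 9.442² = 89.15.
Round up.

n = 90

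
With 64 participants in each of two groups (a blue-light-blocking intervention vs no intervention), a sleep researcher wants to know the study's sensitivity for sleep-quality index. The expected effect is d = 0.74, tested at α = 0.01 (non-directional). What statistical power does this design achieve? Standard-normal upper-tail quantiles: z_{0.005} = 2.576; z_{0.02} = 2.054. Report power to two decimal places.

For two equal groups, power = Φ(d·√(n/2) − z_{α/2}).
d·√(n/2) = 0.74 × √(64/2) = 0.74 × 5.657 = 4.186.
z_β = 4.186 − 2.576 = 1.610.
Power = Φ(1.610) = 0.946.

power ≈ 0.95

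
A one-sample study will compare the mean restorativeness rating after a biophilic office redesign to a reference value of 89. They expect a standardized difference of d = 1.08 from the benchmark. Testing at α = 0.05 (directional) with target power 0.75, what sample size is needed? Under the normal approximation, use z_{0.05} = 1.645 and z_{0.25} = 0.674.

n = 5

For a one-sample test: n = ((z_{α} + z_β) / d)².
z_{α} + z_β = 1.645 + 0.674 = 2.319.
n = (2.319 / 1.08)² = 2.147² = 4.61.
Round up.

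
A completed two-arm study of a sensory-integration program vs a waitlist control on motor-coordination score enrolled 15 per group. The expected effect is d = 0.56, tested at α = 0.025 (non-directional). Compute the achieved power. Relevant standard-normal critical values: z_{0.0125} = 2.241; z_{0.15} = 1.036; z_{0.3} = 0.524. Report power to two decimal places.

power ≈ 0.24

For two equal groups, power = Φ(d·√(n/2) − z_{α/2}).
d·√(n/2) = 0.56 × √(15/2) = 0.56 × 2.739 = 1.534.
z_β = 1.534 − 2.241 = -0.707.
Power = Φ(-0.707) = 0.240.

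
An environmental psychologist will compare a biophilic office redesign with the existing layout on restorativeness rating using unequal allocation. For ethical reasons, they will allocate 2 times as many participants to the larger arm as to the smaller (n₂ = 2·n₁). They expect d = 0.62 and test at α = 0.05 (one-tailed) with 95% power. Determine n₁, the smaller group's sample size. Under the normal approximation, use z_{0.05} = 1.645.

n₁ = 43

With allocation ratio k = n₂/n₁ = 2, Var(x̄₁−x̄₂) = σ²(1/n₁ + 1/(k·n₁)) = σ²·(k+1)/(k·n₁).
So n₁ = (1 + 1/k)·((z_{α} + z_β)/d)² = 1.500 × (3.290/0.62)².
n₁ = 1.500 × 28.16 = 42.2.
Round up: n₁ = 43, giving n₂ = 2 × 43 = 86.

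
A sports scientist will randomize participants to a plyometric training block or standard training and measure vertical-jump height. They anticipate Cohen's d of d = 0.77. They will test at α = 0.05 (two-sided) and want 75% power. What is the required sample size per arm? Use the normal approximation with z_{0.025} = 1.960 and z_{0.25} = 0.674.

For two independent groups with equal n: n = 2·((z_{α/2} + z_β) / d)².
z_{α/2} + z_β = 1.960 + 0.674 = 2.634.
n = 2 × (2.634 / 0.77)² = 2 × 3.421² = 2 × 11.70 = 23.4.
Round up to the next whole participant.

n = 24 per group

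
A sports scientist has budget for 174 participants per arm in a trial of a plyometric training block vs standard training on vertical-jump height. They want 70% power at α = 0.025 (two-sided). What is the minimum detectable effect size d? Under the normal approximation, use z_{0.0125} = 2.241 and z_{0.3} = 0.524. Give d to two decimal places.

d_min ≈ 0.30

For two independent groups of n = 174 each: d_min = (z_{α/2} + z_β)·√(2/n).
z-sum = 2.241 + 0.524 = 2.765.
d_min = 2.765 × √(2/174) = 2.765 × 0.1072 = 0.296.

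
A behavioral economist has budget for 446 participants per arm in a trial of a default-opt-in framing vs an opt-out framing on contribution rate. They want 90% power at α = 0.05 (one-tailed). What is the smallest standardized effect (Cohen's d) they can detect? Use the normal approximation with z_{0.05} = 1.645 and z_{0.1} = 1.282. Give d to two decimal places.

d_min ≈ 0.20

For two independent groups of n = 446 each: d_min = (z_{α} + z_β)·√(2/n).
z-sum = 1.645 + 1.282 = 2.927.
d_min = 2.927 × √(2/446) = 2.927 × 0.0670 = 0.196.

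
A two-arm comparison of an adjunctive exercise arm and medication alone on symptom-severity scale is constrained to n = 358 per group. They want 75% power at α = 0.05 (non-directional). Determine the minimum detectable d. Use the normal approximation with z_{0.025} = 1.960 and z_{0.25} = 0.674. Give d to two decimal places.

For two independent groups of n = 358 each: d_min = (z_{α/2} + z_β)·√(2/n).
z-sum = 1.960 + 0.674 = 2.634.
d_min = 2.634 × √(2/358) = 2.634 × 0.0747 = 0.197.

d_min ≈ 0.20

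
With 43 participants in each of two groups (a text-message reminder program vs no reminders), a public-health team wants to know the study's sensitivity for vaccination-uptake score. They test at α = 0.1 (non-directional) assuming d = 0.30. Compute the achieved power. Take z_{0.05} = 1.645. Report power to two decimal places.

For two equal groups, power = Φ(d·√(n/2) − z_{α/2}).
d·√(n/2) = 0.30 × √(43/2) = 0.30 × 4.637 = 1.391.
z_β = 1.391 − 1.645 = -0.254.
Power = Φ(-0.254) = 0.400.

power ≈ 0.40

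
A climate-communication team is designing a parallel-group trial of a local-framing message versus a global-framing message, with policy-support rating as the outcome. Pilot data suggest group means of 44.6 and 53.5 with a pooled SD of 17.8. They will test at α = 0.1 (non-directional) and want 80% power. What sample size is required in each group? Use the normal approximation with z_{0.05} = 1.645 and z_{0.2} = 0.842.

Cohen's d = |M₁ − M₂| / SD_pooled = |44.6 − 53.5| / 17.8 = 8.9 / 17.8 = 0.500.
For two independent groups with equal n: n = 2·((z_{α/2} + z_β) / d)².
z_{α/2} + z_β = 1.645 + 0.842 = 2.487.
n = 2 × (2.487 / 0.500)² = 2 × 4.974² = 2 × 24.74 = 49.5.
Round up to the next whole participant.

n = 50 per group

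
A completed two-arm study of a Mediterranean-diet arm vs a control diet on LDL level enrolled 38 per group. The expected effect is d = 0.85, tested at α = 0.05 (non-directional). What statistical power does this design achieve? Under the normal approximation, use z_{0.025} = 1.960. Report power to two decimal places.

power ≈ 0.96

For two equal groups, power = Φ(d·√(n/2) − z_{α/2}).
d·√(n/2) = 0.85 × √(38/2) = 0.85 × 4.359 = 3.705.
z_β = 3.705 − 1.960 = 1.745.
Power = Φ(1.745) = 0.960.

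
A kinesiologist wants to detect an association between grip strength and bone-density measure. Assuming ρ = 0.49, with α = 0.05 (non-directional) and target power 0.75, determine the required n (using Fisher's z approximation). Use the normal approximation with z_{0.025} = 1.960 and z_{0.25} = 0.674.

Fisher's z: C = ½·ln((1+r)/(1−r)) = ½·ln(2.9216) = 0.5361.
n = ((z_{α/2} + z_β)/C)² + 3.
(1.960 + 0.674) / 0.5361 = 2.634 / 0.5361 = 4.913.
n = 4.913² + 3 = 24.14 + 3 = 27.1.
Round up.

n = 28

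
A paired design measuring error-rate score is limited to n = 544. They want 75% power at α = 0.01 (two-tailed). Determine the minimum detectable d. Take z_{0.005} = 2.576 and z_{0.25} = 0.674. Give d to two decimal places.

For a single sample (or paired design) of n = 544: d_min = (z_{α/2} + z_β)/√n.
z-sum = 2.576 + 0.674 = 3.250.
d_min = 3.250 / √544 = 3.250 / 23.324 = 0.139.

d_min ≈ 0.14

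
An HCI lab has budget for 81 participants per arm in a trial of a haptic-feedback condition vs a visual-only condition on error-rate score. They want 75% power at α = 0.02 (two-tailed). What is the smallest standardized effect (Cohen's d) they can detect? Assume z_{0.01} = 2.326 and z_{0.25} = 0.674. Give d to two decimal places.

d_min ≈ 0.47

For two independent groups of n = 81 each: d_min = (z_{α/2} + z_β)·√(2/n).
z-sum = 2.326 + 0.674 = 3.000.
d_min = 3.000 × √(2/81) = 3.000 × 0.1571 = 0.471.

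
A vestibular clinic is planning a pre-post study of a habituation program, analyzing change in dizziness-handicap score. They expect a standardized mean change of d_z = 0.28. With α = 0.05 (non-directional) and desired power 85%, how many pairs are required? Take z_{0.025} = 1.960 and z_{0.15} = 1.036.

For a paired (one-sample on differences) test: n = ((z_{α/2} + z_β) / d)².
z_{α/2} + z_β = 1.960 + 1.036 = 2.996.
n = (2.996 / 0.28)² = 10.700² = 114.49.
Round up.

n = 115 pairs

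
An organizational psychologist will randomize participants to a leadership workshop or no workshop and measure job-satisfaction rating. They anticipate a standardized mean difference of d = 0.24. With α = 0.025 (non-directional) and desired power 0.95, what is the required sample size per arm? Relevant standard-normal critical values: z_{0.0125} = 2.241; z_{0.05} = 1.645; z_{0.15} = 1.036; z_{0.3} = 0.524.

n = 525 per group

For two independent groups with equal n: n = 2·((z_{α/2} + z_β) / d)².
z_{α/2} + z_β = 2.241 + 1.645 = 3.886.
n = 2 × (3.886 / 0.24)² = 2 × 16.192² = 2 × 262.17 = 524.3.
Round up to the next whole participant.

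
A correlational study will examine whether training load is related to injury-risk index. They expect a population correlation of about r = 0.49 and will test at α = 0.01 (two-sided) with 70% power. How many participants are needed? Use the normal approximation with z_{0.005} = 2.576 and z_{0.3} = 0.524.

Fisher's z: C = ½·ln((1+r)/(1−r)) = ½·ln(2.9216) = 0.5361.
n = ((z_{α/2} + z_β)/C)² + 3.
(2.576 + 0.524) / 0.5361 = 3.100 / 0.5361 = 5.783.
n = 5.783² + 3 = 33.44 + 3 = 36.4.
Round up.

n = 37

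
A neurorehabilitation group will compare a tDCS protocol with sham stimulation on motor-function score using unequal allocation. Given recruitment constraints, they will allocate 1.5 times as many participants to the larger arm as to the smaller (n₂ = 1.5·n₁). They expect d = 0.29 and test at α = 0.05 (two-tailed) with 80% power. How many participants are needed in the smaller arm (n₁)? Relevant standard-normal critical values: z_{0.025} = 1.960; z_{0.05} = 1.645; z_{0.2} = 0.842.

With allocation ratio k = n₂/n₁ = 1.5, Var(x̄₁−x̄₂) = σ²(1/n₁ + 1/(k·n₁)) = σ²·(k+1)/(k·n₁).
So n₁ = (1 + 1/k)·((z_{α/2} + z_β)/d)² = 1.667 × (2.802/0.29)².
n₁ = 1.667 × 93.36 = 155.6.
Round up: n₁ = 156, giving n₂ = 1.5 × 156 = 234.

n₁ = 156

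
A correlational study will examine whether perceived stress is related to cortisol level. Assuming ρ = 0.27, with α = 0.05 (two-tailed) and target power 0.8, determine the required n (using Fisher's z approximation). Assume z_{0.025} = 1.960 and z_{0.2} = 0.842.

Fisher's z: C = ½·ln((1+r)/(1−r)) = ½·ln(1.7397) = 0.2769.
n = ((z_{α/2} + z_β)/C)² + 3.
(1.960 + 0.842) / 0.2769 = 2.802 / 0.2769 = 10.119.
n = 10.119² + 3 = 102.40 + 3 = 105.4.
Round up.

n = 106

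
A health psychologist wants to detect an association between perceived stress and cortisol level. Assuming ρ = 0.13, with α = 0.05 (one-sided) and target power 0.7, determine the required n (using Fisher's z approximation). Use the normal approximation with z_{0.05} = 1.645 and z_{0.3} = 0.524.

n = 279

Fisher's z: C = ½·ln((1+r)/(1−r)) = ½·ln(1.2989) = 0.1307.
n = ((z_{α} + z_β)/C)² + 3.
(1.645 + 0.524) / 0.1307 = 2.169 / 0.1307 = 16.595.
n = 16.595² + 3 = 275.40 + 3 = 278.4.
Round up.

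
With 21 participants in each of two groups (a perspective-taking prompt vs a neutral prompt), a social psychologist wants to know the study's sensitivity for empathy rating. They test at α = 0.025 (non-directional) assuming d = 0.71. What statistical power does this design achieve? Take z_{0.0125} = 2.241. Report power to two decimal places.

power ≈ 0.52

For two equal groups, power = Φ(d·√(n/2) − z_{α/2}).
d·√(n/2) = 0.71 × √(21/2) = 0.71 × 3.240 = 2.301.
z_β = 2.301 − 2.241 = 0.060.
Power = Φ(0.060) = 0.524.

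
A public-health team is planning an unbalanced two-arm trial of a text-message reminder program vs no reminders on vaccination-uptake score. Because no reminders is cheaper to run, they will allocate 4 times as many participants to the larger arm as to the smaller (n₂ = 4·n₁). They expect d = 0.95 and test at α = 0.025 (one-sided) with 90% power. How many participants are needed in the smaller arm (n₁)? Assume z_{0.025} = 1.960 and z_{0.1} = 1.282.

n₁ = 15

With allocation ratio k = n₂/n₁ = 4, Var(x̄₁−x̄₂) = σ²(1/n₁ + 1/(k·n₁)) = σ²·(k+1)/(k·n₁).
So n₁ = (1 + 1/k)·((z_{α} + z_β)/d)² = 1.250 × (3.242/0.95)².
n₁ = 1.250 × 11.65 = 14.6.
Round up: n₁ = 15, giving n₂ = 4 × 15 = 60.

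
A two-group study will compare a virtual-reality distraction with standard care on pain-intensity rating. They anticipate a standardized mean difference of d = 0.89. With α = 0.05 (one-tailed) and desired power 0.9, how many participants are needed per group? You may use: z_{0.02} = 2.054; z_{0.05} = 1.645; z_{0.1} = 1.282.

n = 22 per group

For two independent groups with equal n: n = 2·((z_{α} + z_β) / d)².
z_{α} + z_β = 1.645 + 1.282 = 2.927.
n = 2 × (2.927 / 0.89)² = 2 × 3.289² = 2 × 10.82 = 21.6.
Round up to the next whole participant.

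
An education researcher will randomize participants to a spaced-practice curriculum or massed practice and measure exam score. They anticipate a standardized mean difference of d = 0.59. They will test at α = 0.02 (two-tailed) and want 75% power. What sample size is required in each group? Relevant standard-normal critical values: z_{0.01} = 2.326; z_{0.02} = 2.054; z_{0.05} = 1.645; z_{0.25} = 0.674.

n = 52 per group

For two independent groups with equal n: n = 2·((z_{α/2} + z_β) / d)².
z_{α/2} + z_β = 2.326 + 0.674 = 3.000.
n = 2 × (3.000 / 0.59)² = 2 × 5.085² = 2 × 25.85 = 51.7.
Round up to the next whole participant.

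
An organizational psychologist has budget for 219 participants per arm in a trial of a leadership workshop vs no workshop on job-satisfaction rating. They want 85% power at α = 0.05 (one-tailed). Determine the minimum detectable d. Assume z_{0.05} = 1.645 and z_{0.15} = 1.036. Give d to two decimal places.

d_min ≈ 0.26

For two independent groups of n = 219 each: d_min = (z_{α} + z_β)·√(2/n).
z-sum = 1.645 + 1.036 = 2.681.
d_min = 2.681 × √(2/219) = 2.681 × 0.0956 = 0.256.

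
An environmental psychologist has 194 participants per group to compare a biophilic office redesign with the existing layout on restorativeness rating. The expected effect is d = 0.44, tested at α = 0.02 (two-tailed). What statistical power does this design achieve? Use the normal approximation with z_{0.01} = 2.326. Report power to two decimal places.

power ≈ 0.98

For two equal groups, power = Φ(d·√(n/2) − z_{α/2}).
d·√(n/2) = 0.44 × √(194/2) = 0.44 × 9.849 = 4.333.
z_β = 4.333 − 2.326 = 2.007.
Power = Φ(2.007) = 0.978.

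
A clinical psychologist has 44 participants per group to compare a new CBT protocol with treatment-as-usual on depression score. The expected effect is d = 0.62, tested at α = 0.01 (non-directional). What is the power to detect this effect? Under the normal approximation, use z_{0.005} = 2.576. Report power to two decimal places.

For two equal groups, power = Φ(d·√(n/2) − z_{α/2}).
d·√(n/2) = 0.62 × √(44/2) = 0.62 × 4.690 = 2.908.
z_β = 2.908 − 2.576 = 0.332.
Power = Φ(0.332) = 0.630.

power ≈ 0.63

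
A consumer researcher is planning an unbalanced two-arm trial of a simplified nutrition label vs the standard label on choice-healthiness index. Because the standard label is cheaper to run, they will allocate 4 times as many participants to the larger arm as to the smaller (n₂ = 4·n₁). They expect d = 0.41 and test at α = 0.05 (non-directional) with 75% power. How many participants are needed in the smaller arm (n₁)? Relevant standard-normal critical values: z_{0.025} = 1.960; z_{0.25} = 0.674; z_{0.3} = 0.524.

With allocation ratio k = n₂/n₁ = 4, Var(x̄₁−x̄₂) = σ²(1/n₁ + 1/(k·n₁)) = σ²·(k+1)/(k·n₁).
So n₁ = (1 + 1/k)·((z_{α/2} + z_β)/d)² = 1.250 × (2.634/0.41)².
n₁ = 1.250 × 41.27 = 51.6.
Round up: n₁ = 52, giving n₂ = 4 × 52 = 208.

n₁ = 52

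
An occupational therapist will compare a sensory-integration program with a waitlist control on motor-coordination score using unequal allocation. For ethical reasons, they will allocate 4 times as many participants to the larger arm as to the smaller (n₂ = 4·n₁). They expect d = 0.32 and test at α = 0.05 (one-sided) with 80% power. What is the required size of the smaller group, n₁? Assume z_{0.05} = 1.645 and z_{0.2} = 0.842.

n₁ = 76

With allocation ratio k = n₂/n₁ = 4, Var(x̄₁−x̄₂) = σ²(1/n₁ + 1/(k·n₁)) = σ²·(k+1)/(k·n₁).
So n₁ = (1 + 1/k)·((z_{α} + z_β)/d)² = 1.250 × (2.487/0.32)².
n₁ = 1.250 × 60.40 = 75.5.
Round up: n₁ = 76, giving n₂ = 4 × 76 = 304.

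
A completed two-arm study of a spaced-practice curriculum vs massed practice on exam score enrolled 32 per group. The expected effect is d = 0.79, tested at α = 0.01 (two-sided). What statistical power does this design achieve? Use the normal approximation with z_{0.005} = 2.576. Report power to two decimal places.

For two equal groups, power = Φ(d·√(n/2) − z_{α/2}).
d·√(n/2) = 0.79 × √(32/2) = 0.79 × 4.000 = 3.160.
z_β = 3.160 − 2.576 = 0.584.
Power = Φ(0.584) = 0.720.

power ≈ 0.72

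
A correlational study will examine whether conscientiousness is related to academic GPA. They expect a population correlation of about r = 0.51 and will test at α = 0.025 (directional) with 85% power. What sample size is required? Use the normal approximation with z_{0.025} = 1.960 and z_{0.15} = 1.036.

n = 32

Fisher's z: C = ½·ln((1+r)/(1−r)) = ½·ln(3.0816) = 0.5627.
n = ((z_{α} + z_β)/C)² + 3.
(1.960 + 1.036) / 0.5627 = 2.996 / 0.5627 = 5.324.
n = 5.324² + 3 = 28.35 + 3 = 31.3.
Round up.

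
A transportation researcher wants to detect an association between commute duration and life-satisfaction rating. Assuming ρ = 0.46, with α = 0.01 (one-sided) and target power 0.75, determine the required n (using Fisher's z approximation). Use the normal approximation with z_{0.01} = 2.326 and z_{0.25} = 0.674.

Fisher's z: C = ½·ln((1+r)/(1−r)) = ½·ln(2.7037) = 0.4973.
n = ((z_{α} + z_β)/C)² + 3.
(2.326 + 0.674) / 0.4973 = 3.000 / 0.4973 = 6.033.
n = 6.033² + 3 = 36.39 + 3 = 39.4.
Round up.

n = 40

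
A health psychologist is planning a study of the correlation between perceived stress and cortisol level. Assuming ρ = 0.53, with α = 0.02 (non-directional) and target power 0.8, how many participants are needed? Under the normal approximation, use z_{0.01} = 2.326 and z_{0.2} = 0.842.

n = 32

Fisher's z: C = ½·ln((1+r)/(1−r)) = ½·ln(3.2553) = 0.5901.
n = ((z_{α/2} + z_β)/C)² + 3.
(2.326 + 0.842) / 0.5901 = 3.168 / 0.5901 = 5.369.
n = 5.369² + 3 = 28.82 + 3 = 31.8.
Round up.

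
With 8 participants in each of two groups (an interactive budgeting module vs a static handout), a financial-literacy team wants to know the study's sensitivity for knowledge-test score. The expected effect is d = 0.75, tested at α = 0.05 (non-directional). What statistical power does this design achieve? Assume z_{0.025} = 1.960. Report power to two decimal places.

For two equal groups, power = Φ(d·√(n/2) − z_{α/2}).
d·√(n/2) = 0.75 × √(8/2) = 0.75 × 2.000 = 1.500.
z_β = 1.500 − 1.960 = -0.460.
Power = Φ(-0.460) = 0.323.

power ≈ 0.32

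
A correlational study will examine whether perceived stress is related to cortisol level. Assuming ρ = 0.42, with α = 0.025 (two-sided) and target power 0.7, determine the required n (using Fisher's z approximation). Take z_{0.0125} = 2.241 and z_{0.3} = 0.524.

n = 42

Fisher's z: C = ½·ln((1+r)/(1−r)) = ½·ln(2.4483) = 0.4477.
n = ((z_{α/2} + z_β)/C)² + 3.
(2.241 + 0.524) / 0.4477 = 2.765 / 0.4477 = 6.176.
n = 6.176² + 3 = 38.14 + 3 = 41.1.
Round up.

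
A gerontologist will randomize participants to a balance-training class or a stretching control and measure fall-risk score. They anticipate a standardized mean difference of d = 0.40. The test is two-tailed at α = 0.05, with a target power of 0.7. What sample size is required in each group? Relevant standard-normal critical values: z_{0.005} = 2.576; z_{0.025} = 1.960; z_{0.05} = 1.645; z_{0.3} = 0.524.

For two independent groups with equal n: n = 2·((z_{α/2} + z_β) / d)².
z_{α/2} + z_β = 1.960 + 0.524 = 2.484.
n = 2 × (2.484 / 0.40)² = 2 × 6.210² = 2 × 38.56 = 77.1.
Round up to the next whole participant.

n = 78 per group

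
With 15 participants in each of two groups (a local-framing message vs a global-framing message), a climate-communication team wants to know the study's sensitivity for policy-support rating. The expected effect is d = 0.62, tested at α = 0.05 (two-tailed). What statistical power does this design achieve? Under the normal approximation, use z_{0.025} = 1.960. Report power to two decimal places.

power ≈ 0.40

For two equal groups, power = Φ(d·√(n/2) − z_{α/2}).
d·√(n/2) = 0.62 × √(15/2) = 0.62 × 2.739 = 1.698.
z_β = 1.698 − 1.960 = -0.262.
Power = Φ(-0.262) = 0.397.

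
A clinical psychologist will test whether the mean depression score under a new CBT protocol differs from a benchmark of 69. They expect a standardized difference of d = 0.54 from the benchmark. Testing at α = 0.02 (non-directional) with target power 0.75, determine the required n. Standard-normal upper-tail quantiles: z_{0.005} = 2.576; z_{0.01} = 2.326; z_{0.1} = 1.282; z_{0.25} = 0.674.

For a one-sample test: n = ((z_{α/2} + z_β) / d)².
z_{α/2} + z_β = 2.326 + 0.674 = 3.000.
n = (3.000 / 0.54)² = 5.556² = 30.86.
Round up.

n = 31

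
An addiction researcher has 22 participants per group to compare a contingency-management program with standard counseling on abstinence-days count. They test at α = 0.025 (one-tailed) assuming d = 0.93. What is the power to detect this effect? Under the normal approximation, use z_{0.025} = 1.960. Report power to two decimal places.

power ≈ 0.87

For two equal groups, power = Φ(d·√(n/2) − z_{α}).
d·√(n/2) = 0.93 × √(22/2) = 0.93 × 3.317 = 3.084.
z_β = 3.084 − 1.960 = 1.124.
Power = Φ(1.124) = 0.870.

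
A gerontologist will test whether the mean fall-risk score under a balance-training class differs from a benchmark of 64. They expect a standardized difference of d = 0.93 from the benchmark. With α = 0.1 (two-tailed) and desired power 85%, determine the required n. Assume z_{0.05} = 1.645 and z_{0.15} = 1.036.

n = 9

For a one-sample test: n = ((z_{α/2} + z_β) / d)².
z_{α/2} + z_β = 1.645 + 1.036 = 2.681.
n = (2.681 / 0.93)² = 2.883² = 8.31.
Round up.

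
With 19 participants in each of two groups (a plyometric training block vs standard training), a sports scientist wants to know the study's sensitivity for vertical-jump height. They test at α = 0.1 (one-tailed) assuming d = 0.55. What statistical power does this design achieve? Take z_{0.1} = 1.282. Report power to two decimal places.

power ≈ 0.66

For two equal groups, power = Φ(d·√(n/2) − z_{α}).
d·√(n/2) = 0.55 × √(19/2) = 0.55 × 3.082 = 1.695.
z_β = 1.695 − 1.282 = 0.413.
Power = Φ(0.413) = 0.660.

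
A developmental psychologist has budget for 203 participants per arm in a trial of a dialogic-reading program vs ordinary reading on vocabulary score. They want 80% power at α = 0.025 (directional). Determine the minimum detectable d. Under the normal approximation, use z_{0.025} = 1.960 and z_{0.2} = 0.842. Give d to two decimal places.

d_min ≈ 0.28

For two independent groups of n = 203 each: d_min = (z_{α} + z_β)·√(2/n).
z-sum = 1.960 + 0.842 = 2.802.
d_min = 2.802 × √(2/203) = 2.802 × 0.0993 = 0.278.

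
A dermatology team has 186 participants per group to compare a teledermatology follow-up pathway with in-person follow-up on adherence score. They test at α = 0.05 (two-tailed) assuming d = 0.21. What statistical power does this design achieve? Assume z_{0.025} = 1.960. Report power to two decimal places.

For two equal groups, power = Φ(d·√(n/2) − z_{α/2}).
d·√(n/2) = 0.21 × √(186/2) = 0.21 × 9.644 = 2.025.
z_β = 2.025 − 1.960 = 0.065.
Power = Φ(0.065) = 0.526.

power ≈ 0.53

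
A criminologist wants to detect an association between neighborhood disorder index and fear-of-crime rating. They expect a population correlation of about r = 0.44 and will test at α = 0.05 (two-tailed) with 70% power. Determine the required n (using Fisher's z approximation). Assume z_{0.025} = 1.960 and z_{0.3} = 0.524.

n = 31

Fisher's z: C = ½·ln((1+r)/(1−r)) = ½·ln(2.5714) = 0.4722.
n = ((z_{α/2} + z_β)/C)² + 3.
(1.960 + 0.524) / 0.4722 = 2.484 / 0.4722 = 5.260.
n = 5.260² + 3 = 27.67 + 3 = 30.7.
Round up.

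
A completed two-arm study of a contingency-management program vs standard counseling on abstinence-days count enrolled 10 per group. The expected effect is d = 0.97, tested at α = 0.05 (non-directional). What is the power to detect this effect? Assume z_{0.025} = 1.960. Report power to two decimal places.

For two equal groups, power = Φ(d·√(n/2) − z_{α/2}).
d·√(n/2) = 0.97 × √(10/2) = 0.97 × 2.236 = 2.169.
z_β = 2.169 − 1.960 = 0.209.
Power = Φ(0.209) = 0.583.

power ≈ 0.58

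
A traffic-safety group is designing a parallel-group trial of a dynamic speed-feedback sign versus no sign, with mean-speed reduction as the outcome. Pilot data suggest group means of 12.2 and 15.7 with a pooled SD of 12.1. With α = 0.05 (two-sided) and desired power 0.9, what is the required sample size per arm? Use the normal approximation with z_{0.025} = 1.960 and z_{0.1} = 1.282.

n = 252 per group

Cohen's d = |M₁ − M₂| / SD_pooled = |12.2 − 15.7| / 12.1 = 3.5 / 12.1 = 0.289.
For two independent groups with equal n: n = 2·((z_{α/2} + z_β) / d)².
z_{α/2} + z_β = 1.960 + 1.282 = 3.242.
n = 2 × (3.242 / 0.289)² = 2 × 11.218² = 2 × 125.84 = 251.7.
Round up to the next whole participant.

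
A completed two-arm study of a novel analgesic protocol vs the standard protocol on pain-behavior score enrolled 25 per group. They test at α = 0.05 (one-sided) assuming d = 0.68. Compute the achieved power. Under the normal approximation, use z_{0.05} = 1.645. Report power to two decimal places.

For two equal groups, power = Φ(d·√(n/2) − z_{α}).
d·√(n/2) = 0.68 × √(25/2) = 0.68 × 3.536 = 2.404.
z_β = 2.404 − 1.645 = 0.759.
Power = Φ(0.759) = 0.776.

power ≈ 0.78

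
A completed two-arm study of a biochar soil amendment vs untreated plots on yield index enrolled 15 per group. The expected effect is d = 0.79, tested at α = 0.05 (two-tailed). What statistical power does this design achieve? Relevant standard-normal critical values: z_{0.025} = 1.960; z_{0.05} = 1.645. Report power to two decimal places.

power ≈ 0.58

For two equal groups, power = Φ(d·√(n/2) − z_{α/2}).
d·√(n/2) = 0.79 × √(15/2) = 0.79 × 2.739 = 2.164.
z_β = 2.164 − 1.960 = 0.204.
Power = Φ(0.204) = 0.581.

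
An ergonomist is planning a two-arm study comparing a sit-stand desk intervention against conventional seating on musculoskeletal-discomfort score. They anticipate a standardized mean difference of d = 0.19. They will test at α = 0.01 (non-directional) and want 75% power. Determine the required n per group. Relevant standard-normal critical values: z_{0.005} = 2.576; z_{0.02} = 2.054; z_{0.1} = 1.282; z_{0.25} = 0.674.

n = 586 per group

For two independent groups with equal n: n = 2·((z_{α/2} + z_β) / d)².
z_{α/2} + z_β = 2.576 + 0.674 = 3.250.
n = 2 × (3.250 / 0.19)² = 2 × 17.105² = 2 × 292.59 = 585.2.
Round up to the next whole participant.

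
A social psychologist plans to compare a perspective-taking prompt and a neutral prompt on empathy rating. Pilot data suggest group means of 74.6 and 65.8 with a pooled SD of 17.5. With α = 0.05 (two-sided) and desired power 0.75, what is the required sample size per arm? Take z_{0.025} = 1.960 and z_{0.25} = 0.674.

n = 55 per group

Cohen's d = |M₁ − M₂| / SD_pooled = |74.6 − 65.8| / 17.5 = 8.8 / 17.5 = 0.503.
For two independent groups with equal n: n = 2·((z_{α/2} + z_β) / d)².
z_{α/2} + z_β = 1.960 + 0.674 = 2.634.
n = 2 × (2.634 / 0.503)² = 2 × 5.237² = 2 × 27.42 = 54.8.
Round up to the next whole participant.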